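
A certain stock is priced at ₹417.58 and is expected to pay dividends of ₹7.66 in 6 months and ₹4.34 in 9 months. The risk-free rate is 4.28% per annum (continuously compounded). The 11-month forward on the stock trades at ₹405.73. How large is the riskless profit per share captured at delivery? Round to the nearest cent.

₹16.39 per share

PV(dividends) I = 7.66·e^(−0.0428·6/12) + 4.34·e^(−0.0428·9/12) = 11.7007
Fair forward F* = (S − I)·e^(rT) = (417.58 − 11.7007)·e^0.039233 = 405.8793 × 1.040013 = 422.1197
Market ₹405.73 < fair 422.1197: forward underpriced → reverse cash-and-carry (short the stock, invest proceeds at r, pay the dividends, go long the forward).
Profit at T = |F_mkt − F*| = |405.73 − 422.1197| = ₹16.39 per share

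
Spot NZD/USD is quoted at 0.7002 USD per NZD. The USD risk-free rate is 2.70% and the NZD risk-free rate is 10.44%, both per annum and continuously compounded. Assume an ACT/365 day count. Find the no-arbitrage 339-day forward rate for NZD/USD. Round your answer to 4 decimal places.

0.6516

F = S·e^((r_USD − r_NZD)T) = 0.7002 · e^((0.0270 − 0.1044) × 339/365)
= 0.7002 · e^-0.071887 = 0.7002 × 0.930636
F = 0.6516 USD per NZD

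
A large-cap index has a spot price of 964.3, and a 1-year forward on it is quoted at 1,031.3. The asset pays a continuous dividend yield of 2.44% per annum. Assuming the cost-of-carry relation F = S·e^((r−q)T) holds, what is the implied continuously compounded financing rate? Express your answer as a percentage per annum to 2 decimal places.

9.16%

From F = S·e^((r−q)T): (r − q) = ln(F/S)/T
ln(1031.3/964.3) = ln(1.069480) = 0.067173
(r − q) = 0.067173 / (1) = 0.067173
r = ln(F/S)/T + q = 0.067173 + 0.0244 = 0.091573
r = 9.16%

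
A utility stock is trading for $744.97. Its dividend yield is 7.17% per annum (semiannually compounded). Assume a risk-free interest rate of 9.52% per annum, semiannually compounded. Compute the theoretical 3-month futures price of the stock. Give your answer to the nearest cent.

$749.18

F = S · (1+r/2)^(2T) / (1+q/2)^(2T)
= 744.97 × 1.023523 / 1.017767 = 744.97 × 1.005656
F = $749.18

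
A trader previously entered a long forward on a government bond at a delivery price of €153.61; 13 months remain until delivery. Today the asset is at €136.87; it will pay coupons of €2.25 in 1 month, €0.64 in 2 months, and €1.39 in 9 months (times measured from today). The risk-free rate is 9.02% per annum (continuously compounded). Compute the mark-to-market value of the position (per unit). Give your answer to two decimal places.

-€6.60

PV(remaining coupons) I = 2.25·e^(−0.0902·1/12) + 0.64·e^(−0.0902·2/12) + 1.39·e^(−0.0902·9/12) = 4.1627
Current forward F = (S − I)·e^(rT) = (136.87 − 4.1627)·e^(0.0902·13/12) = 132.7073 × 1.102650 = 146.3297
Value (long) = (F − K)·e^(−rT) = (146.3297 − 153.61) × 0.906906 = -6.6025
Value = -€6.60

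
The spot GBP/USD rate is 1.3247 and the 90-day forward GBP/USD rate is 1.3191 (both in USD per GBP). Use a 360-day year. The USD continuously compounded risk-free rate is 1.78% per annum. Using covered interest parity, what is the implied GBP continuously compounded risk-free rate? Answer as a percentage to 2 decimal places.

3.47%

F = S·e^((r_USD − r_GBP)T) ⇒ r_GBP = r_USD − ln(F/S)/T
ln(1.3191/1.3247) = -0.004236; /(90/360) = -0.016944
r_GBP = 0.0178 + 0.016944 = 0.034744
r_GBP = 3.47%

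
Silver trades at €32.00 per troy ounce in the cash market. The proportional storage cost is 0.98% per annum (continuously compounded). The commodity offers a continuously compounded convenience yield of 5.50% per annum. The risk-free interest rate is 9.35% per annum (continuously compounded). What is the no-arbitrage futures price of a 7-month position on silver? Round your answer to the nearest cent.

Net carry = r + u − y = 0.0935 + 0.0098 − 0.0550 = 0.0483
F = S·e^((r+u−y)T) = 32.00 · e^(0.0483 × 7/12) = 32.00 · e^0.028175
= 32.00 × 1.028576 = €32.91 per troy ounce

€32.91 per troy ounce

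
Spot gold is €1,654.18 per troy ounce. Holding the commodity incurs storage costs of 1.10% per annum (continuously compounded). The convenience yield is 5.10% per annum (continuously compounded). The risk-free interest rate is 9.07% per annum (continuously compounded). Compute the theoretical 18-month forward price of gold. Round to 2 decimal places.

€1,784.89 per troy ounce

Net carry = r + u − y = 0.0907 + 0.0110 − 0.0510 = 0.0507
F = S·e^((r+u−y)T) = 1654.18 · e^(0.0507 × 18/12) = 1654.18 · e^0.07605000
= 1654.18 × 1.07901652 = €1,784.89 per troy ounce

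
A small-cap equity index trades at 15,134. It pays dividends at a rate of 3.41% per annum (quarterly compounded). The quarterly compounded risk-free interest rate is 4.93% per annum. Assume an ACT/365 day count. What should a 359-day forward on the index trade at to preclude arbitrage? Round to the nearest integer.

F = S · (1+r/4)^(4T) / (1+q/4)^(4T)
= 15134 × 1.049373 / 1.033961 = 15134 × 1.014906
F = 15,360

15,360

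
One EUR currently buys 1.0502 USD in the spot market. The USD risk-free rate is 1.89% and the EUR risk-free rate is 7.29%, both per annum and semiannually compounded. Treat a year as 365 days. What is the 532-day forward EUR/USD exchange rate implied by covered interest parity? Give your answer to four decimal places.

By covered interest parity, F = S · (1+r_USD/2)^(2T) / (1+r_EUR/2)^(2T)
= 1.0502 × 1.027797 / 1.110004 = 1.0502 × 0.925940
F = 0.9724 USD per EUR

0.9724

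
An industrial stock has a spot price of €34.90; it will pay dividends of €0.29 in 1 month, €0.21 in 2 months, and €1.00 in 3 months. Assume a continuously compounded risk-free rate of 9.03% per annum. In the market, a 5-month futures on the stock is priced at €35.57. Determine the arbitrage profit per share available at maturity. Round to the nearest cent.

€0.86 per share

PV(dividends) I = 0.29·e^(−0.0903·1/12) + 0.21·e^(−0.0903·2/12) + 1.00·e^(−0.0903·3/12) = 1.4724
Fair futures F* = (S − I)·e^(rT) = (34.90 − 1.4724)·e^0.037625 = 33.4276 × 1.038342 = 34.7093
Market €35.57 > fair 34.7093: forward overpriced → cash-and-carry (borrow at r, buy the stock and collect the dividends, short the forward).
Profit at T = |F_mkt − F*| = |35.57 − 34.7093| = €0.86 per share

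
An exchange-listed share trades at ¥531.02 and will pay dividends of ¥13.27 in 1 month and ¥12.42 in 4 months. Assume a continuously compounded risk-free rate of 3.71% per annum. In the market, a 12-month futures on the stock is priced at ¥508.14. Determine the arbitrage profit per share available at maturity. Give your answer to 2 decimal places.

PV(dividends) I = 13.27·e^(−0.0371·1/12) + 12.42·e^(−0.0371·4/12) = 25.4964
Fair futures F* = (S − I)·e^(rT) = (531.02 − 25.4964)·e^0.037100 = 505.5236 × 1.037797 = 524.6309
Market ¥508.14 < fair 524.6309: forward underpriced → reverse cash-and-carry (short the stock, invest proceeds at r, pay the dividends, go long the forward).
Profit at T = |F_mkt − F*| = |508.14 − 524.6309| = ¥16.49 per share

¥16.49 per share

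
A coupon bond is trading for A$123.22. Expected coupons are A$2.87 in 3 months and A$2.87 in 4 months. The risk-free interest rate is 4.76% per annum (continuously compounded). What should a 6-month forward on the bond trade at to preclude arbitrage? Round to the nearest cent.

A$120.39

PV(coupons) I = 2.87·e^(−0.0476·3/12) + 2.87·e^(−0.0476·4/12)
I = 2.8360 + 2.8248 = 5.6608
F = (S − I)·e^(rT) = (123.22 − 5.6608) · e^(0.0476·6/12)
= 117.5592 · e^0.023800 = 117.5592 × 1.024085 = A$120.39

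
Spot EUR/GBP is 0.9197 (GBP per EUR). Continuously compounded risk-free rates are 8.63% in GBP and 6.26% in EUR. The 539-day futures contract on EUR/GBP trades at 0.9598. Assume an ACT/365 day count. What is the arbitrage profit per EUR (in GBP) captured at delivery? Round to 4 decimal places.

0.0073 per EUR (in GBP)

Fair futures: F* = S·e^(carry·T), with carry = (r_GBP − r_EUR) = 0.0863 − 0.0626 = 0.0237
F* = 0.9197 · e^(0.0237 × 539/365) = 0.9197 · e^0.034998 = 0.9197 × 1.035618 = 0.9525
Market 0.9598 > fair 0.9525: forward overpriced → cash-and-carry (buy spot, short the forward).
At maturity, profit = |F_mkt − F*| = |0.9598 − 0.9525| = 0.0073 per EUR (in GBP)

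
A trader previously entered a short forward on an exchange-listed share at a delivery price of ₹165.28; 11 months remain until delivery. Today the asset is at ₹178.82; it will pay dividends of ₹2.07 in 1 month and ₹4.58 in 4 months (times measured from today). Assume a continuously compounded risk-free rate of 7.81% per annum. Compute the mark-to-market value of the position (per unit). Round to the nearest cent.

-₹18.44

PV(remaining dividends) I = 2.07·e^(−0.0781·1/12) + 4.58·e^(−0.0781·4/12) = 6.5189
Current forward F = (S − I)·e^(rT) = (178.82 − 6.5189)·e^(0.0781·11/12) = 172.3011 × 1.074217 = 185.0888
Value (long) = (F − K)·e^(−rT) = (185.0888 − 165.28) × 0.930911 = 18.4402
Short position value = −(long value) = -₹18.44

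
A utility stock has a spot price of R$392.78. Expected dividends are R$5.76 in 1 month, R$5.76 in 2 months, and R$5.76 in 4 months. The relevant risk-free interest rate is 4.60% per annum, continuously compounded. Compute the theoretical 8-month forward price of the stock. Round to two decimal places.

PV(dividends) I = 5.76·e^(−0.0460·1/12) + 5.76·e^(−0.0460·2/12) + 5.76·e^(−0.0460·4/12)
I = 5.7380 + 5.7160 + 5.6724 = 17.1264
F = (S − I)·e^(rT) = (392.78 − 17.1264) · e^(0.0460·8/12)
= 375.6536 · e^0.030667 = 375.6536 × 1.031142 = R$387.35

R$387.35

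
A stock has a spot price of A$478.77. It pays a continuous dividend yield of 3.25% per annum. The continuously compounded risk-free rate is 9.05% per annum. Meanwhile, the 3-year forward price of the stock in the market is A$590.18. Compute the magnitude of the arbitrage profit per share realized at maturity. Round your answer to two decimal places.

Fair forward: F* = S·e^(carry·T), with carry = (r − q) = 0.0905 − 0.0325 = 0.0580
F* = 478.77 · e^(0.0580 × 3) = 478.77 · e^0.174000 = 478.77 × 1.190056 = A$569.7631
Market A$590.18 > fair A$569.7631: forward overpriced → cash-and-carry (buy spot, short the forward).
At maturity, profit = |F_mkt − F*| = |590.18 − 569.7631| = A$20.42 per share

A$20.42 per share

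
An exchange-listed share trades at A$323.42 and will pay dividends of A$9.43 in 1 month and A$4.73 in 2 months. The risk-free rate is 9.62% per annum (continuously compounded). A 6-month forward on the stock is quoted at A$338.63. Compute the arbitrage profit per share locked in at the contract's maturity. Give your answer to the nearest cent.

PV(dividends) I = 9.43·e^(−0.0962·1/12) + 4.73·e^(−0.0962·2/12) = 14.0095
Fair forward F* = (S − I)·e^(rT) = (323.42 − 14.0095)·e^0.048100 = 309.4105 × 1.049276 = 324.6570
Market A$338.63 > fair 324.6570: forward overpriced → cash-and-carry (borrow at r, buy the stock and collect the dividends, short the forward).
Profit at T = |F_mkt − F*| = |338.63 − 324.6570| = A$13.97 per share

A$13.97 per share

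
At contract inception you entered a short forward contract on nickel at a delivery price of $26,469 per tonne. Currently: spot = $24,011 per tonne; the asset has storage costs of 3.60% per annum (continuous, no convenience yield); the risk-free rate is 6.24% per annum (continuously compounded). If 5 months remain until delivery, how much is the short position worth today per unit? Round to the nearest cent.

Current fair forward for the remaining 5 months: F = S·e^((r + u)·T), (r + u) = 0.0624 + 0.0360 = 0.0984
F = 24011 · e^(0.0984 × 5/12) = 24011 × 1.04185211 = 25015.9110
Value of long forward = (F − K)·e^(−rT) = (25015.9110 − 26469) · e^(−0.0624·5/12)
= -1453.0890 × 0.97433509 = -1415.80
Short position value = −(long value) = $1415.80

$1415.80 per tonne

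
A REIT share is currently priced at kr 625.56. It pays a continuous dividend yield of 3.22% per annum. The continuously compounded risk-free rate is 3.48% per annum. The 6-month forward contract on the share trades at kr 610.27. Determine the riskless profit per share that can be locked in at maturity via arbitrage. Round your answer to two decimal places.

Fair forward: F* = S·e^(carry·T), with carry = (r − q) = 0.0348 − 0.0322 = 0.0026
F* = 625.56 · e^(0.0026 × 6/12) = 625.56 · e^0.001300 = 625.56 × 1.001301 = kr 626.3739
Market kr 610.27 < fair kr 626.3739: forward underpriced → reverse cash-and-carry (short spot, go long the forward).
At maturity, profit = |F_mkt − F*| = |610.27 − 626.3739| = kr 16.10 per share

kr 16.10 per share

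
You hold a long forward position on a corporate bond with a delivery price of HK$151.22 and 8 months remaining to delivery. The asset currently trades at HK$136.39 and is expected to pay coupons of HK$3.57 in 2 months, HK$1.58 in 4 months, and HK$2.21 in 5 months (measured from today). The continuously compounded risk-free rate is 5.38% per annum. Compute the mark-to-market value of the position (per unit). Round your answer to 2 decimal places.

-HK$16.75

PV(remaining coupons) I = 3.57·e^(−0.0538·2/12) + 1.58·e^(−0.0538·4/12) + 2.21·e^(−0.0538·5/12) = 7.2511
Current forward F = (S − I)·e^(rT) = (136.39 − 7.2511)·e^(0.0538·8/12) = 129.1389 × 1.036518 = 133.8548
Value (long) = (F − K)·e^(−rT) = (133.8548 − 151.22) × 0.964769 = -16.7534
Value = -HK$16.75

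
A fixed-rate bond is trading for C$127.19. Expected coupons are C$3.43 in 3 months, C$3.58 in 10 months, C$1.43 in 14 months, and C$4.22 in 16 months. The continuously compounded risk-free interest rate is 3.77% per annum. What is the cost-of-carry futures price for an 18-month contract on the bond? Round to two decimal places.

C$121.63

PV(coupons) I = 3.43·e^(−0.0377·3/12) + 3.58·e^(−0.0377·10/12) + 1.43·e^(−0.0377·14/12) + 4.22·e^(−0.0377·16/12)
I = 3.3978 + 3.4693 + 1.3685 + 4.0131 = 12.2487
F = (S − I)·e^(rT) = (127.19 − 12.2487) · e^(0.0377·18/12)
= 114.9413 · e^0.056550 = 114.9413 × 1.058180 = C$121.63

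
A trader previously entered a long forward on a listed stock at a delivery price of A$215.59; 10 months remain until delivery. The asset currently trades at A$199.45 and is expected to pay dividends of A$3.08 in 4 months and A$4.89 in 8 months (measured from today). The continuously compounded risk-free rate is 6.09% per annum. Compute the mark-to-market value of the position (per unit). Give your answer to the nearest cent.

PV(remaining dividends) I = 3.08·e^(−0.0609·4/12) + 4.89·e^(−0.0609·8/12) = 7.7135
Current forward F = (S − I)·e^(rT) = (199.45 − 7.7135)·e^(0.0609·10/12) = 191.7365 × 1.052060 = 201.7183
Value (long) = (F − K)·e^(−rT) = (201.7183 − 215.59) × 0.950516 = -13.1853
Value = -A$13.19

-A$13.19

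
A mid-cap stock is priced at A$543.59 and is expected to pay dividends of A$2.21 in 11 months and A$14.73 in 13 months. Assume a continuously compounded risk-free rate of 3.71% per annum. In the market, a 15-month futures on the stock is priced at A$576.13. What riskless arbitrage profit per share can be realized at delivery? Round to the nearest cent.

A$23.80 per share

PV(dividends) I = 2.21·e^(−0.0371·11/12) + 14.73·e^(−0.0371·13/12) = 16.2858
Fair futures F* = (S − I)·e^(rT) = (543.59 − 16.2858)·e^0.046375 = 527.3042 × 1.047467 = 552.3337
Market A$576.13 > fair 552.3337: forward overpriced → cash-and-carry (borrow at r, buy the stock and collect the dividends, short the forward).
Profit at T = |F_mkt − F*| = |576.13 − 552.3337| = A$23.80 per share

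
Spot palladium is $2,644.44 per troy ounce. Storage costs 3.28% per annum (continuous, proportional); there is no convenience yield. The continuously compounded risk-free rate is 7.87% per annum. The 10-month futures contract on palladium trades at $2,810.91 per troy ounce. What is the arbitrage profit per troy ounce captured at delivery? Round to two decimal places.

$91.02 per troy ounce

Fair futures: F* = S·e^(carry·T), with carry = (r + u) = 0.0787 + 0.0328 = 0.1115
F* = 2644.44 · e^(0.1115 × 10/12) = 2644.44 · e^0.09291667 = 2644.44 × 1.09737029 = $2901.9299
Market $2810.91 < fair $2901.9299: forward underpriced → reverse cash-and-carry (short spot, go long the forward).
At maturity, profit = |F_mkt − F*| = |2810.91 − 2901.9299| = $91.02 per troy ounce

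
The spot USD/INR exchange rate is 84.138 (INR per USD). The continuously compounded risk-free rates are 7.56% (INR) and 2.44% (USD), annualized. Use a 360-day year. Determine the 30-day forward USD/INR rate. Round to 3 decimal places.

F = S·e^((r_INR − r_USD)T) = 84.138 · e^((0.0756 − 0.0244) × 30/360)
= 84.138 · e^0.004267 = 84.138 × 1.004276
F = 84.498 INR per USD

84.498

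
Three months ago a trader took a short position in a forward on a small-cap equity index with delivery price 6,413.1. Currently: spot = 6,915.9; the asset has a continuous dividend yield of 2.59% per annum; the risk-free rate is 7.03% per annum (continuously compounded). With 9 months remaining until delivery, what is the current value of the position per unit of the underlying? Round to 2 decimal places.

-699.13

Current fair forward for the remaining 9 months: F = S·e^((r − q)·T), (r − q) = 0.0703 − 0.0259 = 0.0444
F = 6915.9 · e^(0.0444 × 9/12) = 6915.9 × 1.03386065 = 7150.0769
Value of long forward = (F − K)·e^(−rT) = (7150.0769 − 6413.1) · e^(−0.0703·9/12)
= 736.9769 × 0.94864085 = 699.13
Short position value = −(long value) = -699.13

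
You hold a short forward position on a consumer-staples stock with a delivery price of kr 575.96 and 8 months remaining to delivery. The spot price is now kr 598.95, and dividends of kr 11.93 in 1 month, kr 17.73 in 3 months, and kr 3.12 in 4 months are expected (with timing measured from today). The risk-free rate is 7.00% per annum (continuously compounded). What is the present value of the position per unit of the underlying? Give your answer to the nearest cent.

-kr 16.92

PV(remaining dividends) I = 11.93·e^(−0.0700·1/12) + 17.73·e^(−0.0700·3/12) + 3.12·e^(−0.0700·4/12) = 32.3311
Current forward F = (S − I)·e^(rT) = (598.95 − 32.3311)·e^(0.0700·8/12) = 566.6189 × 1.047773 = 593.6880
Value (long) = (F − K)·e^(−rT) = (593.6880 − 575.96) × 0.954405 = 16.9197
Short position value = −(long value) = -kr 16.92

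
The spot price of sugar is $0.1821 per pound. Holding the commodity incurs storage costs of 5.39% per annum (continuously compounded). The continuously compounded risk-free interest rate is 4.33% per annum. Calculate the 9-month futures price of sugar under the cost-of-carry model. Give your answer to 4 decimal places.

$0.1959 per pound

Net carry = r + u − y = 0.0433 + 0.0539 − 0.0000 = 0.0972
F = S·e^((r+u−y)T) = 0.1821 · e^(0.0972 × 9/12) = 0.1821 · e^0.072900
= 0.1821 × 1.075623 = $0.1959 per pound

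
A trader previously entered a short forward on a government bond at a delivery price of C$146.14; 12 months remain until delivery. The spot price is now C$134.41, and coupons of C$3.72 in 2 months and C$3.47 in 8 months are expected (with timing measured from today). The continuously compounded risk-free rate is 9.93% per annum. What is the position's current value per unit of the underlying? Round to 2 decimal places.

PV(remaining coupons) I = 3.72·e^(−0.0993·2/12) + 3.47·e^(−0.0993·8/12) = 6.9067
Current forward F = (S − I)·e^(rT) = (134.41 − 6.9067)·e^(0.0993·12/12) = 127.5033 × 1.104398 = 140.8144
Value (long) = (F − K)·e^(−rT) = (140.8144 − 146.14) × 0.905471 = -4.8222
Short position value = −(long value) = C$4.82

C$4.82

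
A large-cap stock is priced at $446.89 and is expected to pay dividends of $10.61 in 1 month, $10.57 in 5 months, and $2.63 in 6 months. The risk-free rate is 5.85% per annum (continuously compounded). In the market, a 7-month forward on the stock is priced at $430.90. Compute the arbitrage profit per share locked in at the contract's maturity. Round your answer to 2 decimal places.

PV(dividends) I = 10.61·e^(−0.0585·1/12) + 10.57·e^(−0.0585·5/12) + 2.63·e^(−0.0585·6/12) = 23.4281
Fair forward F* = (S − I)·e^(rT) = (446.89 − 23.4281)·e^0.034125 = 423.4619 × 1.034714 = 438.1620
Market $430.90 < fair 438.1620: forward underpriced → reverse cash-and-carry (short the stock, invest proceeds at r, pay the dividends, go long the forward).
Profit at T = |F_mkt − F*| = |430.90 − 438.1620| = $7.26 per share

$7.26 per share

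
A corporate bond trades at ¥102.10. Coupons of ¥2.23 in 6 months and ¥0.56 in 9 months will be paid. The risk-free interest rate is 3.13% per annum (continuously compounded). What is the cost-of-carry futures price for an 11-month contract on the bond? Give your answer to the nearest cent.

PV(coupons) I = 2.23·e^(−0.0313·6/12) + 0.56·e^(−0.0313·9/12)
I = 2.1954 + 0.5470 = 2.7424
F = (S − I)·e^(rT) = (102.10 − 2.7424) · e^(0.0313·11/12)
= 99.3576 · e^0.028692 = 99.3576 × 1.029108 = ¥102.25

¥102.25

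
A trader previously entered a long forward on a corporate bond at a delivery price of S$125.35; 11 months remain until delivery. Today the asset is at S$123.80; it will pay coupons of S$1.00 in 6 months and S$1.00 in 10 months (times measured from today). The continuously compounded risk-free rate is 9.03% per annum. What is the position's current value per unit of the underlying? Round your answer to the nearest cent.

S$6.52

PV(remaining coupons) I = 1.00·e^(−0.0903·6/12) + 1.00·e^(−0.0903·10/12) = 1.8834
Current forward F = (S − I)·e^(rT) = (123.80 − 1.8834)·e^(0.0903·11/12) = 121.9166 × 1.086297 = 132.4376
Value (long) = (F − K)·e^(−rT) = (132.4376 − 125.35) × 0.920558 = 6.5245
Value = S$6.52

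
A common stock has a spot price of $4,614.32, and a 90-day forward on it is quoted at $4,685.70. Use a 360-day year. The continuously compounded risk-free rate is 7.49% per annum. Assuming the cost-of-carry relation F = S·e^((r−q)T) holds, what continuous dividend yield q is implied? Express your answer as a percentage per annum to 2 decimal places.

From F = S·e^((r−q)T): (r − q) = ln(F/S)/T
ln(4685.70/4614.32) = ln(1.015469) = 0.015351
(r − q) = 0.015351 / (90/360) = 0.061404
q = r − ln(F/S)/T = 0.0749 − 0.061404 = 0.013496
q = 1.35%

1.35%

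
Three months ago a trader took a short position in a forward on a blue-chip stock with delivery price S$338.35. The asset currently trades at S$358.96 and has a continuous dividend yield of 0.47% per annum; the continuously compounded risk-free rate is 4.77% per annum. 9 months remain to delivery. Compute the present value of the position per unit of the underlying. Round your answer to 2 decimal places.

Current fair forward for the remaining 9 months: F = S·e^((r − q)·T), (r − q) = 0.0477 − 0.0047 = 0.0430
F = 358.96 · e^(0.0430 × 9/12) = 358.96 × 1.032776 = 370.7253
Value of long forward = (F − K)·e^(−rT) = (370.7253 − 338.35) · e^(−0.0477·9/12)
= 32.3753 × 0.964857 = 31.24
Short position value = −(long value) = -S$31.24

-S$31.24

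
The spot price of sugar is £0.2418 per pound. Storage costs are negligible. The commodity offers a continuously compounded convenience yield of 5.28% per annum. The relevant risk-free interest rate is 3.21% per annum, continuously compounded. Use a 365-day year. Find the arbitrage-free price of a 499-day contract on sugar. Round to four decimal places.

Net carry = r + u − y = 0.0321 + 0.0000 − 0.0528 = -0.0207
F = S·e^((r+u−y)T) = 0.2418 · e^(-0.0207 × 499/365) = 0.2418 · e^-0.028299
= 0.2418 × 0.972098 = £0.2351 per pound

£0.2351 per pound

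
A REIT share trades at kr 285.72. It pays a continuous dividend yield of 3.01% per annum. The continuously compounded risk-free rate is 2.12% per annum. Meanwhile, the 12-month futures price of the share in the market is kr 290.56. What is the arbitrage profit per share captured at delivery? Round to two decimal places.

Fair futures: F* = S·e^(carry·T), with carry = (r − q) = 0.0212 − 0.0301 = -0.0089
F* = 285.72 · e^(-0.0089 × 12/12) = 285.72 · e^-0.008900 = 285.72 × 0.991139 = kr 283.1882
Market kr 290.56 > fair kr 283.1882: forward overpriced → cash-and-carry (buy spot, short the forward).
At maturity, profit = |F_mkt − F*| = |290.56 − 283.1882| = kr 7.37 per share

kr 7.37 per share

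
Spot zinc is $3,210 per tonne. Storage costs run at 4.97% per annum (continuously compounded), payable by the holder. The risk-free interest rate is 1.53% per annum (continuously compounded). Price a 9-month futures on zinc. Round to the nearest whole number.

$3,370 per tonne

Net carry = r + u − y = 0.0153 + 0.0497 − 0.0000 = 0.0650
F = S·e^((r+u−y)T) = 3210 · e^(0.0650 × 9/12) = 3210 · e^0.048750
= 3210 × 1.049958 = $3,370 per tonne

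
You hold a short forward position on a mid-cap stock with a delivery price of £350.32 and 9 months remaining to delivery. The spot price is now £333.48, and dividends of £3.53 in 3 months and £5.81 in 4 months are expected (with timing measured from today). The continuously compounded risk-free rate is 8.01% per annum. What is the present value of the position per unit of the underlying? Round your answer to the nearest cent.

PV(remaining dividends) I = 3.53·e^(−0.0801·3/12) + 5.81·e^(−0.0801·4/12) = 9.1169
Current forward F = (S − I)·e^(rT) = (333.48 − 9.1169)·e^(0.0801·9/12) = 324.3631 × 1.061916 = 344.4464
Value (long) = (F − K)·e^(−rT) = (344.4464 − 350.32) × 0.941694 = -5.5311
Short position value = −(long value) = £5.53

£5.53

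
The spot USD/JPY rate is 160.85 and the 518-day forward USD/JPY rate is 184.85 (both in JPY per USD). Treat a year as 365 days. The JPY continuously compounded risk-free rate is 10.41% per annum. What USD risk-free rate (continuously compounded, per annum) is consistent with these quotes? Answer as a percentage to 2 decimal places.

0.61%

F = S·e^((r_JPY − r_USD)T) ⇒ r_USD = r_JPY − ln(F/S)/T
ln(184.85/160.85) = 0.139072; /(518/365) = 0.097995
r_USD = 0.1041 − 0.097995 = 0.006105
r_USD = 0.61%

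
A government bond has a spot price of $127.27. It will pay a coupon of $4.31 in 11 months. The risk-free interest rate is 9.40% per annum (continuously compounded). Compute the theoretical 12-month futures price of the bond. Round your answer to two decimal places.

$135.47

PV(coupons) I = 4.31·e^(−0.0940·11/12)
I = 3.9542
F = (S − I)·e^(rT) = (127.27 − 3.9542) · e^(0.0940·12/12)
= 123.3158 · e^0.094000 = 123.3158 × 1.098560 = $135.47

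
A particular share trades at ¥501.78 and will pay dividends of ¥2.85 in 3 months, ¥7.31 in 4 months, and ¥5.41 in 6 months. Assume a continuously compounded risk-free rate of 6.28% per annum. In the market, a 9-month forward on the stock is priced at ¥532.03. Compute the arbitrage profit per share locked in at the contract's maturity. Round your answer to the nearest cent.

¥21.99 per share

PV(dividends) I = 2.85·e^(−0.0628·3/12) + 7.31·e^(−0.0628·4/12) + 5.41·e^(−0.0628·6/12) = 15.2069
Fair forward F* = (S − I)·e^(rT) = (501.78 − 15.2069)·e^0.047100 = 486.5731 × 1.048227 = 510.0391
Market ¥532.03 > fair 510.0391: forward overpriced → cash-and-carry (borrow at r, buy the stock and collect the dividends, short the forward).
Profit at T = |F_mkt − F*| = |532.03 − 510.0391| = ¥21.99 per share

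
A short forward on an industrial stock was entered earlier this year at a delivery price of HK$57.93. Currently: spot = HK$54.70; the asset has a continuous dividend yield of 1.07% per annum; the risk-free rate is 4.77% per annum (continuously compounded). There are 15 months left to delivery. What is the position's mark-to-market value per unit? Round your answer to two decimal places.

Current fair forward for the remaining 15 months: F = S·e^((r − q)·T), (r − q) = 0.0477 − 0.0107 = 0.0370
F = 54.70 · e^(0.0370 × 15/12) = 54.70 × 1.047336 = 57.2893
Value of long forward = (F − K)·e^(−rT) = (57.2893 − 57.93) · e^(−0.0477·15/12)
= -0.6407 × 0.942118 = -0.60
Short position value = −(long value) = HK$0.60

HK$0.60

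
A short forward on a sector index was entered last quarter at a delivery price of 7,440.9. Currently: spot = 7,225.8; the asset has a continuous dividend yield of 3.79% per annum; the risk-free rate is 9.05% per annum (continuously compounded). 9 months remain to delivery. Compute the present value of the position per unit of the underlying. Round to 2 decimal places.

Current fair forward for the remaining 9 months: F = S·e^((r − q)·T), (r − q) = 0.0905 − 0.0379 = 0.0526
F = 7225.8 · e^(0.0526 × 9/12) = 7225.8 × 1.04023849 = 7516.5553
Value of long forward = (F − K)·e^(−rT) = (7516.5553 − 7440.9) · e^(−0.0905·9/12)
= 75.6553 × 0.93437726 = 70.69
Short position value = −(long value) = -70.69

-70.69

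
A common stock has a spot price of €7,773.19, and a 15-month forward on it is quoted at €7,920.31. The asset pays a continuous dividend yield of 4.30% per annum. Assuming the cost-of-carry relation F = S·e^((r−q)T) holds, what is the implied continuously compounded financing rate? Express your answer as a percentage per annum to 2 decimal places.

From F = S·e^((r−q)T): (r − q) = ln(F/S)/T
ln(7920.31/7773.19) = ln(1.018927) = 0.018750
(r − q) = 0.018750 / (15/12) = 0.015000
r = ln(F/S)/T + q = 0.015000 + 0.0430 = 0.058000
r = 5.80%

5.80%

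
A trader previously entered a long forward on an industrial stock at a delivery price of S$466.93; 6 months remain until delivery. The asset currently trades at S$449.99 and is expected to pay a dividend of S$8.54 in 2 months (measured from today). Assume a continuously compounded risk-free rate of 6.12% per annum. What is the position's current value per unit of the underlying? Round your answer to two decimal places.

PV(remaining dividends) I = 8.54·e^(−0.0612·2/12) = 8.4533
Current forward F = (S − I)·e^(rT) = (449.99 − 8.4533)·e^(0.0612·6/12) = 441.5367 × 1.031073 = 455.2566
Value (long) = (F − K)·e^(−rT) = (455.2566 − 466.93) × 0.969863 = -11.3216
Value = -S$11.32

-S$11.32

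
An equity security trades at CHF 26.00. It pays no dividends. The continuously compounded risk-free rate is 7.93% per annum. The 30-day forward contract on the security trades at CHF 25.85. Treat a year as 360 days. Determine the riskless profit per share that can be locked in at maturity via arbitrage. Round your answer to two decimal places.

Fair forward: F* = S·e^(carry·T), with carry = r = 0.0793
F* = 26.00 · e^(0.0793 × 30/360) = 26.00 · e^0.006608 = 26.00 × 1.006630 = CHF 26.1724
Market CHF 25.85 < fair CHF 26.1724: forward underpriced → reverse cash-and-carry (short spot, go long the forward).
At maturity, profit = |F_mkt − F*| = |25.85 − 26.1724| = CHF 0.32 per share

CHF 0.32 per share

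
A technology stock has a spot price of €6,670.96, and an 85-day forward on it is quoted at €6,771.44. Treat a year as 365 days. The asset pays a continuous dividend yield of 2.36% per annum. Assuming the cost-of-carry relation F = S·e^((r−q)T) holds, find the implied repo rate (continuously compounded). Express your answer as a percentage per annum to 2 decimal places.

8.78%

From F = S·e^((r−q)T): (r − q) = ln(F/S)/T
ln(6771.44/6670.96) = ln(1.015062) = 0.014950
(r − q) = 0.014950 / (85/365) = 0.064197
r = ln(F/S)/T + q = 0.064197 + 0.0236 = 0.087797
r = 8.78%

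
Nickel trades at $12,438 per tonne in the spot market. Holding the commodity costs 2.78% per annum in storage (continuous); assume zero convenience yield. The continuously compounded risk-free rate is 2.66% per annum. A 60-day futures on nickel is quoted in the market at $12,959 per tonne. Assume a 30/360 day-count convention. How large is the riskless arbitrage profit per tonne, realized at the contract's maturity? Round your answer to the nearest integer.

$408 per tonne

Fair futures: F* = S·e^(carry·T), with carry = (r + u) = 0.0266 + 0.0278 = 0.0544
F* = 12438 · e^(0.0544 × 60/360) = 12438 · e^0.009067 = 12438 × 1.009108 = $12551.2853
Market $12959 > fair $12551.2853: forward overpriced → cash-and-carry (buy spot, short the forward).
At maturity, profit = |F_mkt − F*| = |12959 − 12551.2853| = $408 per tonne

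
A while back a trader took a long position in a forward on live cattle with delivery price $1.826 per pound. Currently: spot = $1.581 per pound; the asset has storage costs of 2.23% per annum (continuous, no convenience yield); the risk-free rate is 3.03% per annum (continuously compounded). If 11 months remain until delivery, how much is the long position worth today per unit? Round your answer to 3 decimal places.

-$0.162 per pound

Current fair forward for the remaining 11 months: F = S·e^((r + u)·T), (r + u) = 0.0303 + 0.0223 = 0.0526
F = 1.581 · e^(0.0526 × 11/12) = 1.581 × 1.049398 = 1.6591
Value of long forward = (F − K)·e^(−rT) = (1.6591 − 1.826) · e^(−0.0303·11/12)
= -0.1669 × 0.972607 = -0.162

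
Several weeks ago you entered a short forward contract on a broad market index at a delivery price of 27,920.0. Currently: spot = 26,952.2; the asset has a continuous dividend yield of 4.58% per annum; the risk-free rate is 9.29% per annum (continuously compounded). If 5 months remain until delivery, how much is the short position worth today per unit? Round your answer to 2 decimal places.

Current fair forward for the remaining 5 months: F = S·e^((r − q)·T), (r − q) = 0.0929 − 0.0458 = 0.0471
F = 26952.2 · e^(0.0471 × 5/12) = 26952.2 × 1.01981884 = 27486.3613
Value of long forward = (F − K)·e^(−rT) = (27486.3613 − 27920.0) · e^(−0.0929·5/12)
= -433.6387 × 0.96203126 = -417.17
Short position value = −(long value) = 417.17

417.17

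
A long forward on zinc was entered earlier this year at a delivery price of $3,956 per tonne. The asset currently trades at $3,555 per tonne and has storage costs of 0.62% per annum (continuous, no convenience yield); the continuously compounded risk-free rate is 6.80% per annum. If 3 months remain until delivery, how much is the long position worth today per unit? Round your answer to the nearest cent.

-$328.80 per tonne

Current fair forward for the remaining 3 months: F = S·e^((r + u)·T), (r + u) = 0.0680 + 0.0062 = 0.0742
F = 3555 · e^(0.0742 × 3/12) = 3555 × 1.01872312 = 3621.5607
Value of long forward = (F − K)·e^(−rT) = (3621.5607 − 3956) · e^(−0.0680·3/12)
= -334.4393 × 0.98314368 = -328.80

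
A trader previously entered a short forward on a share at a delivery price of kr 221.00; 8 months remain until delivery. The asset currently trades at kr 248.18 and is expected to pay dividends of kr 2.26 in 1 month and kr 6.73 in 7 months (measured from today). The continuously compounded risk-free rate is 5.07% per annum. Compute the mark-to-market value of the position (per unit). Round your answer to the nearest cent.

PV(remaining dividends) I = 2.26·e^(−0.0507·1/12) + 6.73·e^(−0.0507·7/12) = 8.7843
Current forward F = (S − I)·e^(rT) = (248.18 − 8.7843)·e^(0.0507·8/12) = 239.3957 × 1.034378 = 247.6256
Value (long) = (F − K)·e^(−rT) = (247.6256 − 221.00) × 0.966765 = 25.7407
Short position value = −(long value) = -kr 25.74

-kr 25.74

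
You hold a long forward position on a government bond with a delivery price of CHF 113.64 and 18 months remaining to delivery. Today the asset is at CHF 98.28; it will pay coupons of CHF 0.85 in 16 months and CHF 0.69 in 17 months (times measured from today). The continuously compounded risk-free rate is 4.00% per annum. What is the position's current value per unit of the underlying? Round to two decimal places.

-CHF 10.20

PV(remaining coupons) I = 0.85·e^(−0.0400·16/12) + 0.69·e^(−0.0400·17/12) = 1.4578
Current forward F = (S − I)·e^(rT) = (98.28 − 1.4578)·e^(0.0400·18/12) = 96.8222 × 1.061837 = 102.8094
Value (long) = (F − K)·e^(−rT) = (102.8094 − 113.64) × 0.941765 = -10.1999
Value = -CHF 10.20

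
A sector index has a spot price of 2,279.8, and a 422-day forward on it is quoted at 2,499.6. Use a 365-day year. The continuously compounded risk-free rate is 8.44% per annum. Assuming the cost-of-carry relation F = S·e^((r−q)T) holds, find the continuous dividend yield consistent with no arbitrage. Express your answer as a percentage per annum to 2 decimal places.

From F = S·e^((r−q)T): (r − q) = ln(F/S)/T
ln(2499.6/2279.8) = ln(1.096412) = 0.092043
(r − q) = 0.092043 / (422/365) = 0.079611
q = r − ln(F/S)/T = 0.0844 − 0.079611 = 0.004789
q = 0.48%

0.48%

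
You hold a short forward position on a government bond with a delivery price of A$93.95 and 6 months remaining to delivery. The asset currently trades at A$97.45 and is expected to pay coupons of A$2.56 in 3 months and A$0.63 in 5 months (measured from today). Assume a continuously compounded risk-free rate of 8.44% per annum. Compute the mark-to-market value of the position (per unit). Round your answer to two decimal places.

-A$4.27

PV(remaining coupons) I = 2.56·e^(−0.0844·3/12) + 0.63·e^(−0.0844·5/12) = 3.1148
Current forward F = (S − I)·e^(rT) = (97.45 − 3.1148)·e^(0.0844·6/12) = 94.3352 × 1.043103 = 98.4013
Value (long) = (F − K)·e^(−rT) = (98.4013 − 93.95) × 0.958678 = 4.2674
Short position value = −(long value) = -A$4.27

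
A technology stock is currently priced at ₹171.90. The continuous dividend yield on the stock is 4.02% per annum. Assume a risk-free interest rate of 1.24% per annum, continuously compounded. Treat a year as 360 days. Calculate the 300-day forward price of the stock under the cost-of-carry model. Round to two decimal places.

F = S·e^((r − q)T) = 171.90 · e^((0.0124 − 0.0402) × 300/360)
= 171.90 · e^-0.023167 = 171.90 × 0.977099
F = ₹167.96

₹167.96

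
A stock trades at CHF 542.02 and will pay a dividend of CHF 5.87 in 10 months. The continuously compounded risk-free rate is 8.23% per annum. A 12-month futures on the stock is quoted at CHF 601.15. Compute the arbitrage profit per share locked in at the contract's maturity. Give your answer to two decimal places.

CHF 18.59 per share

PV(dividends) I = 5.87·e^(−0.0823·10/12) = 5.4809
Fair futures F* = (S − I)·e^(rT) = (542.02 − 5.4809)·e^0.082300 = 536.5391 × 1.085781 = 582.5640
Market CHF 601.15 > fair 582.5640: forward overpriced → cash-and-carry (borrow at r, buy the stock and collect the dividends, short the forward).
Profit at T = |F_mkt − F*| = |601.15 − 582.5640| = CHF 18.59 per share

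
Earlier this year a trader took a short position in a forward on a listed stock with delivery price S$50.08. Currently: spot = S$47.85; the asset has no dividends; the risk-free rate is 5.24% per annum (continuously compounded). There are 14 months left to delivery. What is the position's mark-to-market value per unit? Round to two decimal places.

-S$0.74

Current fair forward for the remaining 14 months: F = S·e^(r·T), r = 0.0524
F = 47.85 · e^(0.0524 × 14/12) = 47.85 × 1.063041 = 50.8665
Value of long forward = (F − K)·e^(−rT) = (50.8665 − 50.08) · e^(−0.0524·14/12)
= 0.7865 × 0.940698 = 0.74
Short position value = −(long value) = -S$0.74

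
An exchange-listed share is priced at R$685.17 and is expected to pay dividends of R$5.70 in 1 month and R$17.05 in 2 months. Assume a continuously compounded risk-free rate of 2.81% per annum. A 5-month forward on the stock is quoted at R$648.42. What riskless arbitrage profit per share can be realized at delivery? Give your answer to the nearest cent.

PV(dividends) I = 5.70·e^(−0.0281·1/12) + 17.05·e^(−0.0281·2/12) = 22.6570
Fair forward F* = (S − I)·e^(rT) = (685.17 − 22.6570)·e^0.011708 = 662.5130 × 1.011777 = 670.3154
Market R$648.42 < fair 670.3154: forward underpriced → reverse cash-and-carry (short the stock, invest proceeds at r, pay the dividends, go long the forward).
Profit at T = |F_mkt − F*| = |648.42 − 670.3154| = R$21.90 per share

R$21.90 per share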